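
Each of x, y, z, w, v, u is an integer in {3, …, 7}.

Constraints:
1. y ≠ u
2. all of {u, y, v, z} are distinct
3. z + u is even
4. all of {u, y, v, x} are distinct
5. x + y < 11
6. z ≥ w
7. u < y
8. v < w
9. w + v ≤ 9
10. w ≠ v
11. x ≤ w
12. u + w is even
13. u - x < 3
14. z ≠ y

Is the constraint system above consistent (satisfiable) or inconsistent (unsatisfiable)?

Try x = 4, y = 6, z = 7, w = 5, v = 3, u = 5.
Check constraint 5: x + y = 10; constraint 9: w + v = 8; constraint 13: u - x = 1. The remaining constraints are straightforward to verify.

Satisfiable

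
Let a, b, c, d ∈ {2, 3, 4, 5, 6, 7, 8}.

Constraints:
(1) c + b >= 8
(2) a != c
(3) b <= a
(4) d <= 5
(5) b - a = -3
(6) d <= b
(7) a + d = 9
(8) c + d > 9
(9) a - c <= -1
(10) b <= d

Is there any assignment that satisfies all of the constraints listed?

Satisfiable

Take a = 6, b = 3, c = 7, d = 3. Then constraint 1: c + b = 10; constraint 5: b - a = -3, and every other listed constraint is also met.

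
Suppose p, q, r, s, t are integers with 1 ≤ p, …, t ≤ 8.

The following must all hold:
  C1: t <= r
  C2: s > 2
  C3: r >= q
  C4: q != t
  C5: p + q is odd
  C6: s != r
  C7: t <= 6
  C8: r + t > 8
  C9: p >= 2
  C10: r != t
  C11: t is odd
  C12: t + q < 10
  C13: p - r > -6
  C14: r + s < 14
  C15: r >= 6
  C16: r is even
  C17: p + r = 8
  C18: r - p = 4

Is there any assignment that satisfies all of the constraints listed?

Take p = 2, q = 5, r = 6, s = 5, t = 3. Then constraint 8: r + t = 9; constraint 12: t + q = 8; constraint 13: p - r = -4, and every other listed constraint is also met.

Satisfiable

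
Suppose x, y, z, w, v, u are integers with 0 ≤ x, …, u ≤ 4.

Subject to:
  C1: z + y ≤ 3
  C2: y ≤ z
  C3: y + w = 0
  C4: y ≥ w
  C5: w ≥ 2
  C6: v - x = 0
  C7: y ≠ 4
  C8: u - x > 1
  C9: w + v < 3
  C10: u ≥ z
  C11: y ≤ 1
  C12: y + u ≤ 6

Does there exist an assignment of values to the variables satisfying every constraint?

From constraints 4 and 5: y ≥ w and w ≥ 2, so y ≥ 2. From constraint 11: y ≤ 1. But 1 < 2, so no value of y works.

Unsatisfiable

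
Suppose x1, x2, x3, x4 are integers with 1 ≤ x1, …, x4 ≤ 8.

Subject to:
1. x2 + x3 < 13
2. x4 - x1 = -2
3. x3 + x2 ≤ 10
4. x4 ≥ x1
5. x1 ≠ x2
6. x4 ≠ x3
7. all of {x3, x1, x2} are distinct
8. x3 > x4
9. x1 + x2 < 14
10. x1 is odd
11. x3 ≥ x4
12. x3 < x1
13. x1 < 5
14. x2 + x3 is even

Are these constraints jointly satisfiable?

Unsatisfiable

Constraints 4, 8, and 12 give x1 ≤ x4, x4 < x3, x3 < x1. Chaining: x1 ≤ x4 < x3 < x1, which forces x1 < x1 — impossible.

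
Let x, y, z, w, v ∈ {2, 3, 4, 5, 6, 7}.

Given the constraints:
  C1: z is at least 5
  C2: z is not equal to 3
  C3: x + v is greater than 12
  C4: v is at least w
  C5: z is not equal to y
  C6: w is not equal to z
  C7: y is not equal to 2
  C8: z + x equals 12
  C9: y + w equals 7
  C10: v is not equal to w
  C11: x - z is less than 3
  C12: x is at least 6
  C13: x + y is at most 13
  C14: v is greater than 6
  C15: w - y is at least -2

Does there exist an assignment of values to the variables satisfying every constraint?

Take x = 7, y = 4, z = 5, w = 3, v = 7. Then constraint 3: x + v = 14; constraint 8: z + x = 12, and every other listed constraint is also met.

Satisfiable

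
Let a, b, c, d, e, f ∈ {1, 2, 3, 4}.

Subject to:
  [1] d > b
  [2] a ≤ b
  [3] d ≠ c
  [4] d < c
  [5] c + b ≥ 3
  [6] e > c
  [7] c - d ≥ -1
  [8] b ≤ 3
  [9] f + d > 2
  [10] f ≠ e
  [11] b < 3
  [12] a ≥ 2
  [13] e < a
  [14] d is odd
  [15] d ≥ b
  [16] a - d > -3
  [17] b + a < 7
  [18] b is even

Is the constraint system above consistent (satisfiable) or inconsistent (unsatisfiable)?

Constraints 1, 2, 4, 6, and 13 give a ≤ b, b < d, d < c, c < e, e < a. Chaining: a ≤ b < d < c < e < a, which forces a < a — impossible.

Unsatisfiable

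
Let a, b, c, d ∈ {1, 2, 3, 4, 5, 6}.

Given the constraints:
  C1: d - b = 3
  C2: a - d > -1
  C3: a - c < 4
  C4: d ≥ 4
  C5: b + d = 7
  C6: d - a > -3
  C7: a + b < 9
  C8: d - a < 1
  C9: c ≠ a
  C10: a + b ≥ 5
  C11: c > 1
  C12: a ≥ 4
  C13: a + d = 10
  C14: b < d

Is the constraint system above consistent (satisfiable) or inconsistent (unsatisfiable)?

Satisfiable

One satisfying assignment is a = 5, b = 2, c = 4, d = 5.
For the less obvious constraints — constraint 1: d - b = 3; constraint 2: a - d = 0 — and the others hold by inspection.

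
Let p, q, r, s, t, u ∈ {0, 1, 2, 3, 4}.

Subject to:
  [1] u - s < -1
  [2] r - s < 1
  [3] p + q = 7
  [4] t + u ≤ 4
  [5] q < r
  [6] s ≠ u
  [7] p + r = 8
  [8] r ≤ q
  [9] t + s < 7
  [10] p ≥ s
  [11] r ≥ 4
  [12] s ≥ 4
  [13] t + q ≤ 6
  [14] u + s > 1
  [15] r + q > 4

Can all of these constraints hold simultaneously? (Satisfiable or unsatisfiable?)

From constraints 10 and 12: p ≥ s ≥ 4. From constraints 8 and 11: q ≥ r ≥ 4. Hence p + q ≥ 8. But constraint 3 requires p + q = 7, and 7 < 8. Contradiction.

Unsatisfiable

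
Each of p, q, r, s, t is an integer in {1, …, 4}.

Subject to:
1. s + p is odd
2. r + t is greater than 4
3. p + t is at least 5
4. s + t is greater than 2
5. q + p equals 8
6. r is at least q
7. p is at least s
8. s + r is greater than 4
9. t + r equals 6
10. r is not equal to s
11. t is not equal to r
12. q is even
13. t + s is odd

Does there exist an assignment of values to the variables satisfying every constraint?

Take p = 4, q = 4, r = 4, s = 1, t = 2. Then constraint 2: r + t = 6; constraint 3: p + t = 6, and every other listed constraint is also met.

Satisfiable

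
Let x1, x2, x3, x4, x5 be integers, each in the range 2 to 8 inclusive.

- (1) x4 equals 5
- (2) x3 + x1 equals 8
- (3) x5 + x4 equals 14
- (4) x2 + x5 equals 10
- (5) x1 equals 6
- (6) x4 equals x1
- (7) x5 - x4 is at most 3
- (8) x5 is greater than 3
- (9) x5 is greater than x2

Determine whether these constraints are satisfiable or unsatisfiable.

Constraint 1 fixes x4 = 5 and constraint 5 fixes x1 = 6, but constraint 6 requires x4 = x1. Since 5 ≠ 6, contradiction.

Unsatisfiable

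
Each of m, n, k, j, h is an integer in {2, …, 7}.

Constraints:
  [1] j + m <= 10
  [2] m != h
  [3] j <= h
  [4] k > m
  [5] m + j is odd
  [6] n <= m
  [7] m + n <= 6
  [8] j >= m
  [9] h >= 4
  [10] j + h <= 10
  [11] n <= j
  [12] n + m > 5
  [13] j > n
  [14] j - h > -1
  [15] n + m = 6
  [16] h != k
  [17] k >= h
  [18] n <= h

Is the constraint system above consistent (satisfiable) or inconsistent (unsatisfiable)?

The assignment m = 4, n = 2, k = 7, j = 5, h = 5 works:
  constraint 1 holds since j + m = 9.
  constraint 7 holds since m + n = 6.
  constraint 10 holds since j + h = 10.
The rest check out directly.

Satisfiable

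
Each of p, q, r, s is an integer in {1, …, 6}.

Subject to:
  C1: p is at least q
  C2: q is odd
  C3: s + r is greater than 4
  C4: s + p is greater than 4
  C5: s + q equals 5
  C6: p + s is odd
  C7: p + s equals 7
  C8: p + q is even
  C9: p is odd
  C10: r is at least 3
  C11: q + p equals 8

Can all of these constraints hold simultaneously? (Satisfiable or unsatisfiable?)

Satisfiable

Try p = 5, q = 3, r = 3, s = 2.
Check constraint 3: s + r = 5; constraint 4: s + p = 7. The remaining constraints are straightforward to verify.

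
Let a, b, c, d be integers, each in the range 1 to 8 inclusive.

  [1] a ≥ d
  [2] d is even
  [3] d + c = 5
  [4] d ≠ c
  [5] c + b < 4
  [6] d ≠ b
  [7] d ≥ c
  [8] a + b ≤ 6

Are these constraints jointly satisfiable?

Satisfiable

Setting (a, b, c, d) = (4, 1, 1, 4) satisfies everything: constraint 3: d + c = 5; constraint 5: c + b = 2, and the others follow.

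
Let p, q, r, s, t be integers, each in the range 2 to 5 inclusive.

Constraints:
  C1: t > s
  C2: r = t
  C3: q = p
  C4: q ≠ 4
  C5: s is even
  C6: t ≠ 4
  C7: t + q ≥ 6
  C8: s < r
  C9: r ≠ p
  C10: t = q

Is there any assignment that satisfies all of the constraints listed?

Unsatisfiable

From constraints 2, 3, and 10, r = t = q = p, so r = p. But constraint 9 says r ≠ p. Contradiction.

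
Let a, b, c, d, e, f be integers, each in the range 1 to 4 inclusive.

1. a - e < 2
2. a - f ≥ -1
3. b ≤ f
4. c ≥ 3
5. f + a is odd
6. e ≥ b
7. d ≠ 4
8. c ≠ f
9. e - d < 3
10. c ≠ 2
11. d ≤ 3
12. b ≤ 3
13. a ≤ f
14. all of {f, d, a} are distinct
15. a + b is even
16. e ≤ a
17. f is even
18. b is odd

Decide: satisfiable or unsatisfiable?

Satisfiable

One satisfying assignment is a = 3, b = 3, c = 3, d = 1, e = 3, f = 4.
For the less obvious constraints — constraint 1: a - e = 0; constraint 2: a - f = -1; constraint 9: e - d = 2 — and the others hold by inspection.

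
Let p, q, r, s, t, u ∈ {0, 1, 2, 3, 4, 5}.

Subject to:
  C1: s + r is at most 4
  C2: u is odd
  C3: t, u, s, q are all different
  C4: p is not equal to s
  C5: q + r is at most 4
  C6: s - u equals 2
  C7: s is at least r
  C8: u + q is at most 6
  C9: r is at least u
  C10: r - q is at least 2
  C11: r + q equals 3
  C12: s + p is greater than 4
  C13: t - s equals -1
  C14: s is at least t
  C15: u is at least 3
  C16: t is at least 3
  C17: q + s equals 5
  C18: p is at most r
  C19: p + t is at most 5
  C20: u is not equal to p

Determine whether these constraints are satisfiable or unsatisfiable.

From constraints 14 and 16: s ≥ t ≥ 3. From constraints 9 and 15: r ≥ u ≥ 3. Hence s + r ≥ 6. But constraint 1 requires s + r ≤ 4, and 4 < 6. Contradiction.

Unsatisfiable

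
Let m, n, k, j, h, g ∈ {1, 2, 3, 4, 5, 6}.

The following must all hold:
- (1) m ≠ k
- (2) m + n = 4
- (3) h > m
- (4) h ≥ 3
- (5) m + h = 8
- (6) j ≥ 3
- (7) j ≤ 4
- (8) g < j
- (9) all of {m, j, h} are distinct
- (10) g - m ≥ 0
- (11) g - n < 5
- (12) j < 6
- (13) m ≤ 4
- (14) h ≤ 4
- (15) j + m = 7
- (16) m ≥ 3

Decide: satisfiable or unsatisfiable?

Constraints 4, 6, 7, 13, 14, and 16 confine each of m, j, h to the 2 values {3, 4}.
Constraint 9 requires all 3 of them to be distinct, but only 2 values are available — impossible by the pigeonhole principle.

Unsatisfiable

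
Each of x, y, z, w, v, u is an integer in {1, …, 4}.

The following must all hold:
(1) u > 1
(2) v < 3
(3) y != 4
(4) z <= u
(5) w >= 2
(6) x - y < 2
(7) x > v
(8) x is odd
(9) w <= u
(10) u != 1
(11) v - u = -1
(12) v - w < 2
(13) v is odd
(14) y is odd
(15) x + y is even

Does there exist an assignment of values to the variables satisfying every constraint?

Satisfiable

Setting (x, y, z, w, v, u) = (3, 3, 1, 2, 1, 2) satisfies everything: constraint 6: x - y = 0; constraint 11: v - u = -1; constraint 12: v - w = -1, and the others follow.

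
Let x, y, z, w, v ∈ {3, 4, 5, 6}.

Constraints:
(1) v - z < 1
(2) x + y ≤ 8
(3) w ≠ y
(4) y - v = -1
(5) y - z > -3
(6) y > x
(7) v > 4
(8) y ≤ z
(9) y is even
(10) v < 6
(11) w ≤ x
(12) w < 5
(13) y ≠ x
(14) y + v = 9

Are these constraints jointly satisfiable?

Setting (x, y, z, w, v) = (3, 4, 5, 3, 5) satisfies everything: constraint 1: v - z = 0; constraint 2: x + y = 7; constraint 4: y - v = -1, and the others follow.

Satisfiable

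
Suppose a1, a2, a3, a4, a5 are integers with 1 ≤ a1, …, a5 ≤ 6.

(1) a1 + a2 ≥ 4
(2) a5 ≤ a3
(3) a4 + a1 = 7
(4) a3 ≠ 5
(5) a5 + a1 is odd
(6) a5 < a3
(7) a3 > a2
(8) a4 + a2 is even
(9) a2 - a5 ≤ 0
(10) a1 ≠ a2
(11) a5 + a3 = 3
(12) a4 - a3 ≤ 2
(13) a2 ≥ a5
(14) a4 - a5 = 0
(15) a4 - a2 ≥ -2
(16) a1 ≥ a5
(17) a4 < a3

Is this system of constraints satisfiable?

Setting (a1, a2, a3, a4, a5) = (6, 1, 2, 1, 1) satisfies everything: constraint 1: a1 + a2 = 7; constraint 3: a4 + a1 = 7, and the others follow.

Satisfiable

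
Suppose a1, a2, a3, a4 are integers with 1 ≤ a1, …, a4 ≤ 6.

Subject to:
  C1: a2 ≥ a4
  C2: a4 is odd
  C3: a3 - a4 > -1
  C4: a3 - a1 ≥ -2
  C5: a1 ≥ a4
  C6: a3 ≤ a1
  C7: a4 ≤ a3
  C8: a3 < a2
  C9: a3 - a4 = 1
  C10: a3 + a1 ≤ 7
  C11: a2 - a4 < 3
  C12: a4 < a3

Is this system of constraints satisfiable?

One satisfying assignment is a1 = 3, a2 = 3, a3 = 2, a4 = 1.
For the less obvious constraints — constraint 3: a3 - a4 = 1; constraint 4: a3 - a1 = -1 — and the others hold by inspection.

Satisfiable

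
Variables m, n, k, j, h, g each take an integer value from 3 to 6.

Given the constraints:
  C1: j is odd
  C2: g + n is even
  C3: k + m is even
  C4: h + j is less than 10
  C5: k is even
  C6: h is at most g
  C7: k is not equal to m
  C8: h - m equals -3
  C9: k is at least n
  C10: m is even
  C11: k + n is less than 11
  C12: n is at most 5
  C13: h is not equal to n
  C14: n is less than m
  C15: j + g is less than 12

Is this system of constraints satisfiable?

Satisfiable

Take m = 6, n = 4, k = 4, j = 5, h = 3, g = 4. Then constraint 4: h + j = 8; constraint 8: h - m = -3, and every other listed constraint is also met.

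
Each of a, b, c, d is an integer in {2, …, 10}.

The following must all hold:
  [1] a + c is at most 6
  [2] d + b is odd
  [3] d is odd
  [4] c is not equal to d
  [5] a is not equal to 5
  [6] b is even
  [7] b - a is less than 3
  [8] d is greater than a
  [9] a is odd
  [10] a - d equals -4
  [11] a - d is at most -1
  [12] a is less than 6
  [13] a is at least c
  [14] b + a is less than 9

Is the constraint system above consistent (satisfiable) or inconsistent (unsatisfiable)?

Setting (a, b, c, d) = (3, 4, 3, 7) satisfies everything: constraint 1: a + c = 6; constraint 7: b - a = 1, and the others follow.

Satisfiable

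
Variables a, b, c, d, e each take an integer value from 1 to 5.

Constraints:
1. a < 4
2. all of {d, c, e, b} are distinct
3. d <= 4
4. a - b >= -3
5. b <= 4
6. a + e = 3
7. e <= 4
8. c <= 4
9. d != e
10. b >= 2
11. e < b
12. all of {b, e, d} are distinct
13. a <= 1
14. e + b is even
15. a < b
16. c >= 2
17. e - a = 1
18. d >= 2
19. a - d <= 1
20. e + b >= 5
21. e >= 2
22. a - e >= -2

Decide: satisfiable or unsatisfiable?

Unsatisfiable

Constraints 3, 5, 7, 8, 10, 16, 18, and 21 confine each of d, c, e, b to the 3 values {2, …, 4}.
Constraint 2 requires all 4 of them to be distinct, but only 3 values are available — impossible by the pigeonhole principle.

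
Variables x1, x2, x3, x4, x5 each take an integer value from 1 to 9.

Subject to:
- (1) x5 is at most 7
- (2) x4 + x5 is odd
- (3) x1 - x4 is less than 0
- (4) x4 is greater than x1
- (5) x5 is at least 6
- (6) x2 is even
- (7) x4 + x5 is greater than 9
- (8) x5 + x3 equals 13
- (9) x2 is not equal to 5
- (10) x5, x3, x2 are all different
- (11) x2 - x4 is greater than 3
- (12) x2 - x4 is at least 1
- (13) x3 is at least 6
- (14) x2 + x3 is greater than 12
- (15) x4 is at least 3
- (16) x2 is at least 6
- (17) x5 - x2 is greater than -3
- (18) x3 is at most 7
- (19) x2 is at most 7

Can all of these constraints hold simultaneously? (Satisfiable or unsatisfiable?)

Constraints 1, 5, 13, 16, 18, and 19 confine each of x5, x3, x2 to the 2 values {6, 7}.
Constraint 10 requires all 3 of them to be distinct, but only 2 values are available — impossible by the pigeonhole principle.

Unsatisfiable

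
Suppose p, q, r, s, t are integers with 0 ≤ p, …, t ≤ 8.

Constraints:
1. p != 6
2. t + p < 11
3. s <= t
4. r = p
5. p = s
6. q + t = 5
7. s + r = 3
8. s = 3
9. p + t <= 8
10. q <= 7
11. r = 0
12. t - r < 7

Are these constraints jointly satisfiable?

Constraint 11 fixes r = 0 and constraint 8 fixes s = 3. Constraints 4 and 5 give r = p = s, so r = s. But 0 ≠ 3 — contradiction.

Unsatisfiable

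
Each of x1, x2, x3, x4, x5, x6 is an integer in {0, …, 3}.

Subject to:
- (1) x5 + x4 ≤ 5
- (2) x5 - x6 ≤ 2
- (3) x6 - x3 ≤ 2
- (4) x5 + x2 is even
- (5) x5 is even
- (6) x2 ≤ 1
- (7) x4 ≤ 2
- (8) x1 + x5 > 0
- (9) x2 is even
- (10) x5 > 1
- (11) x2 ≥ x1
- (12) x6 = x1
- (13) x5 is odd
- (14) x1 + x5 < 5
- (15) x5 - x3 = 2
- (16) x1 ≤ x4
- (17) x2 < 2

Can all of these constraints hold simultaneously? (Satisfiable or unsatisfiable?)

Unsatisfiable

Constraint 13 makes x5 odd and constraint 9 makes x2 even, so x5 + x2 must be odd. Constraint 4 says x5 + x2 is even — contradiction.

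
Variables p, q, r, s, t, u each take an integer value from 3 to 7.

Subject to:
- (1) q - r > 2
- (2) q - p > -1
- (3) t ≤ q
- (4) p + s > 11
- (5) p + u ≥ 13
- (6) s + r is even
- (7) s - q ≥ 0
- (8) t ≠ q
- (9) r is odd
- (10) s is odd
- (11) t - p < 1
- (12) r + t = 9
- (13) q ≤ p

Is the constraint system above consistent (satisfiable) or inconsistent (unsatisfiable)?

Satisfiable

The assignment p = 7, q = 7, r = 3, s = 7, t = 6, u = 6 works:
  constraint 1 holds since q - r = 4.
  constraint 2 holds since q - p = 0.
  constraint 4 holds since p + s = 14.
The rest check out directly.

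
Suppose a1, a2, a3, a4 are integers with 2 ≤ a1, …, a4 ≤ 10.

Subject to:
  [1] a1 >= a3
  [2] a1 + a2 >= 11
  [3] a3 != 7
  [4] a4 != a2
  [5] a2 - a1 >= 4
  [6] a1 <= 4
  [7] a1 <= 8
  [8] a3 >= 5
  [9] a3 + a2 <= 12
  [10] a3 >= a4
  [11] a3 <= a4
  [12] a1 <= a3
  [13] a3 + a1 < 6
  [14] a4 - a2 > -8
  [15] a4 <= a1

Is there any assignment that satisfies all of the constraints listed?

From constraints 8 and 11: a4 ≥ a3 and a3 ≥ 5, so a4 ≥ 5. From constraints 6 and 15: a4 ≤ a1 and a1 ≤ 4, so a4 ≤ 4. But 4 < 5, so no value of a4 works.

Unsatisfiable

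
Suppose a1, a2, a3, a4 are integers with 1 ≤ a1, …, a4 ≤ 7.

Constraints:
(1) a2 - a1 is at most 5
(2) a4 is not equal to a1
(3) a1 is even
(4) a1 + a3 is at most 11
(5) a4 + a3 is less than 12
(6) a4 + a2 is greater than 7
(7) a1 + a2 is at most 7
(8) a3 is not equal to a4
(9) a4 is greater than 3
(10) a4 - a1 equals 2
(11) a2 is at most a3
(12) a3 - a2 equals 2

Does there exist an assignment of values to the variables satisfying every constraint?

Satisfiable

Setting (a1, a2, a3, a4) = (2, 4, 6, 4) satisfies everything: constraint 1: a2 - a1 = 2; constraint 4: a1 + a3 = 8, and the others follow.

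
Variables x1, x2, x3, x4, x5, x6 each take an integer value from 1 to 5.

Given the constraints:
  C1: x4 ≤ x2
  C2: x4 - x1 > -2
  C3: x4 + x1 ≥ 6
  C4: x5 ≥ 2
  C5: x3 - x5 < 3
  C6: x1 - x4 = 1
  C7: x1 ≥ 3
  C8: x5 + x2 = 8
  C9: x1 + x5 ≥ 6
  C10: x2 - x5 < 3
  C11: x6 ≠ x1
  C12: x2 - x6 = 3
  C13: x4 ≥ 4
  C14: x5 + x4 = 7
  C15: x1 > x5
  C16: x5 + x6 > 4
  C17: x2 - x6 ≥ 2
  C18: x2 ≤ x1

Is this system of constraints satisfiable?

The assignment x1 = 5, x2 = 5, x3 = 3, x4 = 4, x5 = 3, x6 = 2 works:
  constraint 2 holds since x4 - x1 = -1.
  constraint 3 holds since x4 + x1 = 9.
The rest check out directly.

Satisfiable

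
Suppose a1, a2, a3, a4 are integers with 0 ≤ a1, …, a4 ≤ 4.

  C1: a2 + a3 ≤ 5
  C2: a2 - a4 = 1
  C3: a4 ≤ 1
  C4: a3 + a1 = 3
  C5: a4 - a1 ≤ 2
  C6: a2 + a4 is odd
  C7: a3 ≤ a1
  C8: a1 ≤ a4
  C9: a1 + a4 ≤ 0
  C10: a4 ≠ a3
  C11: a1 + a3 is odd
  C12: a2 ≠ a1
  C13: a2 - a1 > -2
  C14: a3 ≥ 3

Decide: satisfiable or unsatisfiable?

Unsatisfiable

From constraints 7 and 14: a1 ≥ a3 and a3 ≥ 3, so a1 ≥ 3. From constraints 3 and 8: a1 ≤ a4 and a4 ≤ 1, so a1 ≤ 1. But 1 < 3, so no value of a1 works.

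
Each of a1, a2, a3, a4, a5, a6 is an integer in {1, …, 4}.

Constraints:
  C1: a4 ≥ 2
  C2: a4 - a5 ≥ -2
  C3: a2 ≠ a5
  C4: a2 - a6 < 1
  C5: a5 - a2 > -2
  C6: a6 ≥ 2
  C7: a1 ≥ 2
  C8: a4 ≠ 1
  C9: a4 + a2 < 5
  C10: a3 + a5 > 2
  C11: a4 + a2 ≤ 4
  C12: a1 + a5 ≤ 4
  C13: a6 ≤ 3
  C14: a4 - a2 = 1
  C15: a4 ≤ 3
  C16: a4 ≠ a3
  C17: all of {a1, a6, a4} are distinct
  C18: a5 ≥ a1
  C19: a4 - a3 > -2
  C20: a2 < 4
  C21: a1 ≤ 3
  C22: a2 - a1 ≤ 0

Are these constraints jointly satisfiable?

Constraints 1, 6, 7, 13, 15, and 21 confine each of a1, a6, a4 to the 2 values {2, 3}.
Constraint 17 requires all 3 of them to be distinct, but only 2 values are available — impossible by the pigeonhole principle.

Unsatisfiable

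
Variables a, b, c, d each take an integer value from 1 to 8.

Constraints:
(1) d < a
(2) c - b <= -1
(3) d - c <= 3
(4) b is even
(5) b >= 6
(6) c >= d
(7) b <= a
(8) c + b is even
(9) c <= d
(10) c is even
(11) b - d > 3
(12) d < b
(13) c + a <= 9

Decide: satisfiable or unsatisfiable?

Satisfiable

Try a = 6, b = 6, c = 2, d = 2.
Check constraint 2: c - b = -4; constraint 3: d - c = 0; constraint 11: b - d = 4. The remaining constraints are straightforward to verify.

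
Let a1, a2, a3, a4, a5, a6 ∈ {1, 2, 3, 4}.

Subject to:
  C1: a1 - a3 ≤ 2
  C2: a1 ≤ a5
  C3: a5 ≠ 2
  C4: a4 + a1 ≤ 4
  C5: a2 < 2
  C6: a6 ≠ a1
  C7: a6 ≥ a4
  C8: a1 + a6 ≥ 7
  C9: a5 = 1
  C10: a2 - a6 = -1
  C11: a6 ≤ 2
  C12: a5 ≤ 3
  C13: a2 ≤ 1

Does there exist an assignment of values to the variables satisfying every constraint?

From constraints 2 and 12: a1 ≤ a5 ≤ 3. From constraint 11: a6 ≤ 2. Hence a1 + a6 ≤ 5. But constraint 8 requires a1 + a6 ≥ 7, and 7 > 5. Contradiction.

Unsatisfiable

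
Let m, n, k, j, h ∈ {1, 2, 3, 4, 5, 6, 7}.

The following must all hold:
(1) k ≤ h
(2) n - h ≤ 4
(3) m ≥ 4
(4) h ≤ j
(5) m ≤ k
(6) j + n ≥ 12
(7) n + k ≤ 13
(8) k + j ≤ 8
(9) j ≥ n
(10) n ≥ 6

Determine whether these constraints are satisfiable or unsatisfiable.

Unsatisfiable

From constraints 3 and 5: k ≥ m ≥ 4. From constraints 9 and 10: j ≥ n ≥ 6. Hence k + j ≥ 10. But constraint 8 requires k + j ≤ 8, and 8 < 10. Contradiction.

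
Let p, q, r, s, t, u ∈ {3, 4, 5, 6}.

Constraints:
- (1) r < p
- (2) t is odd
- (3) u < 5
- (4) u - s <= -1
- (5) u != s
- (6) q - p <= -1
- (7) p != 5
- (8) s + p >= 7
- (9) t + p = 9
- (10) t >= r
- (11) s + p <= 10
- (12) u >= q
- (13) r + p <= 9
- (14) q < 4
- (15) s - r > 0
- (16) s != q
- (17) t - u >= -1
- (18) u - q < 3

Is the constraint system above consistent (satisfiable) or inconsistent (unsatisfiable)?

Setting (p, q, r, s, t, u) = (4, 3, 3, 4, 5, 3) satisfies everything: constraint 4: u - s = -1; constraint 6: q - p = -1; constraint 8: s + p = 8, and the others follow.

Satisfiable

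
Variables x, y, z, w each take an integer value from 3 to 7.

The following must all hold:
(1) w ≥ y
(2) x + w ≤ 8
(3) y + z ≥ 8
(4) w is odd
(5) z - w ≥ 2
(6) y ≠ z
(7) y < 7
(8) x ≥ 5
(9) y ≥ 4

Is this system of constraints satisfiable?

Unsatisfiable

From constraint 8: x ≥ 5. From constraints 1 and 9: w ≥ y ≥ 4. Hence x + w ≥ 9. But constraint 2 requires x + w ≤ 8, and 8 < 9. Contradiction.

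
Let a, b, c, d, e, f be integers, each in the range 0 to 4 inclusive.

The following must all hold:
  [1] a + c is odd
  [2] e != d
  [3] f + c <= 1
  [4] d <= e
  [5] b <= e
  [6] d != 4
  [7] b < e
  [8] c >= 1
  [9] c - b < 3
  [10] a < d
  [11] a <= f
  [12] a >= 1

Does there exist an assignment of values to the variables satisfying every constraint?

From constraints 11 and 12: f ≥ a ≥ 1. From constraint 8: c ≥ 1. Hence f + c ≥ 2. But constraint 3 requires f + c ≤ 1, and 1 < 2. Contradiction.

Unsatisfiable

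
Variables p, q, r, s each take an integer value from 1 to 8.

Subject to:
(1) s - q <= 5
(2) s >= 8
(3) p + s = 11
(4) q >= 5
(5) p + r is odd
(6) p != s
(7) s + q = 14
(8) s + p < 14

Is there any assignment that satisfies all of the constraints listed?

The assignment p = 3, q = 6, r = 2, s = 8 works:
  constraint 1 holds since s - q = 2.
  constraint 3 holds since p + s = 11.
  constraint 7 holds since s + q = 14.
The rest check out directly.

Satisfiable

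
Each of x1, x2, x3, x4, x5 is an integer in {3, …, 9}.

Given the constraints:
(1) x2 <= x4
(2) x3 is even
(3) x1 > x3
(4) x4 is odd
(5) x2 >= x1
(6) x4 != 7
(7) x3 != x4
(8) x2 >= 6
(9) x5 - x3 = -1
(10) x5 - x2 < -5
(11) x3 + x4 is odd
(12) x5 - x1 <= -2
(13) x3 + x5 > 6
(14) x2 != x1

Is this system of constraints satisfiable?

Satisfiable

The assignment x1 = 7, x2 = 9, x3 = 4, x4 = 9, x5 = 3 works:
  constraint 9 holds since x5 - x3 = -1.
  constraint 10 holds since x5 - x2 = -6.
The rest check out directly.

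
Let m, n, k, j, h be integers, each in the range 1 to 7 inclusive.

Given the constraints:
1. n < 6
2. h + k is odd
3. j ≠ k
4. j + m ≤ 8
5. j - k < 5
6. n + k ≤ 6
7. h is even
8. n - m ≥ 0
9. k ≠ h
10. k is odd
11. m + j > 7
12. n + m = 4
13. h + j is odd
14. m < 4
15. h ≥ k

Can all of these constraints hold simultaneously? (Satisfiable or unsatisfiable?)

One satisfying assignment is m = 1, n = 3, k = 3, j = 7, h = 6.
For the less obvious constraints — constraint 4: j + m = 8; constraint 5: j - k = 4 — and the others hold by inspection.

Satisfiable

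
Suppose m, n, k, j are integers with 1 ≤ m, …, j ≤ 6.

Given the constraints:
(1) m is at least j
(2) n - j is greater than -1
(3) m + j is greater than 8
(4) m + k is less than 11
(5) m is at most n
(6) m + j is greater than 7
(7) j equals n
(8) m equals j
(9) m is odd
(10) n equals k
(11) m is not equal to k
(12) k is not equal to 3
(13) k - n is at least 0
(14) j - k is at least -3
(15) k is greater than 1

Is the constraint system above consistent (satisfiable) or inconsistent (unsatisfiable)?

From constraints 7, 8, and 10, m = j = n = k, so m = k. But constraint 11 says m ≠ k. Contradiction.

Unsatisfiable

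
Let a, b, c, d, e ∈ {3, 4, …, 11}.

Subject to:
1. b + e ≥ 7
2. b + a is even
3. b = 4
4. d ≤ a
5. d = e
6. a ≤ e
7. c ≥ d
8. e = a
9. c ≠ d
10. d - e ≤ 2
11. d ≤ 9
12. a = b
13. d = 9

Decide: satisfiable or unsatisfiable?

Unsatisfiable

Constraint 13 fixes d = 9 and constraint 3 fixes b = 4. Constraints 5, 8, and 12 give d = e = a = b, so d = b. But 9 ≠ 4 — contradiction.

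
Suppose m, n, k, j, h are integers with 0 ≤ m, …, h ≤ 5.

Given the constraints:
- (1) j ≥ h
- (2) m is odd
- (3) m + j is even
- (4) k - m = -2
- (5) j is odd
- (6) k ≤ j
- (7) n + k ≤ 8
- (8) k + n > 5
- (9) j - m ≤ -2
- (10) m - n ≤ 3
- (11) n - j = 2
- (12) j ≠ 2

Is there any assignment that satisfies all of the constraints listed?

Take m = 5, n = 5, k = 3, j = 3, h = 1. Then constraint 4: k - m = -2; constraint 7: n + k = 8, and every other listed constraint is also met.

Satisfiable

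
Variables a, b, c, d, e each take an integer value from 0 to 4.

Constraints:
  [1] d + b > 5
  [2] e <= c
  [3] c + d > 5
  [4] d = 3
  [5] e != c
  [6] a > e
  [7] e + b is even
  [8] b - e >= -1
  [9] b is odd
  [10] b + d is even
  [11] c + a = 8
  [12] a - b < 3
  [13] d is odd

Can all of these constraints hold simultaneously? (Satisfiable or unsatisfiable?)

Satisfiable

Try a = 4, b = 3, c = 4, d = 3, e = 3.
Check constraint 1: d + b = 6; constraint 3: c + d = 7. The remaining constraints are straightforward to verify.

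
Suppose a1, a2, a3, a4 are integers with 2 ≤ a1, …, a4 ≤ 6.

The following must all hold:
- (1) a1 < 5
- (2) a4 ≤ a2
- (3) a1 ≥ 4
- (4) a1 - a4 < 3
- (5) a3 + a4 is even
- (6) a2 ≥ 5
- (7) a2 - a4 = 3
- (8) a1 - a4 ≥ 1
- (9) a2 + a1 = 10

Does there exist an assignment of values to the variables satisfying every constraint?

Satisfiable

Try a1 = 4, a2 = 6, a3 = 5, a4 = 3.
Check constraint 4: a1 - a4 = 1; constraint 7: a2 - a4 = 3. The remaining constraints are straightforward to verify.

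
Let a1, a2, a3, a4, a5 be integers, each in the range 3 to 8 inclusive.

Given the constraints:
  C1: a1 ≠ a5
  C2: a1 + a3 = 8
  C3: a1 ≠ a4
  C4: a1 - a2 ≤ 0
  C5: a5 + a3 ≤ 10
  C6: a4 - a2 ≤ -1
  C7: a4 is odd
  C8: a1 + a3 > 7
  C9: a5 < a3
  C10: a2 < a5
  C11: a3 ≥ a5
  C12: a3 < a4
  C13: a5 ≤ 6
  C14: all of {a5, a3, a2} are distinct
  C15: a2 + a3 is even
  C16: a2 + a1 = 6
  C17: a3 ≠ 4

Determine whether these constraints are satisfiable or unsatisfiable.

Constraints 6, 9, 10, and 12 give a4 < a2, a2 < a5, a5 < a3, a3 < a4. Chaining: a4 < a2 < a5 < a3 < a4, which forces a4 < a4 — impossible.

Unsatisfiable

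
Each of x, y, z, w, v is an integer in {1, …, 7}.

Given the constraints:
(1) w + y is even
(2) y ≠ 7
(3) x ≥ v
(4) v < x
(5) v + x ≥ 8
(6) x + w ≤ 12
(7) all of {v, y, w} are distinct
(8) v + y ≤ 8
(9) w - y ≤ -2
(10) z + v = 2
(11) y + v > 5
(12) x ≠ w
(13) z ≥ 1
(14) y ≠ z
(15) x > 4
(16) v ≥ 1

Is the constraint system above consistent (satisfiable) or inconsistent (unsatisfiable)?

Satisfiable

Take x = 7, y = 6, z = 1, w = 2, v = 1. Then constraint 5: v + x = 8; constraint 6: x + w = 9, and every other listed constraint is also met.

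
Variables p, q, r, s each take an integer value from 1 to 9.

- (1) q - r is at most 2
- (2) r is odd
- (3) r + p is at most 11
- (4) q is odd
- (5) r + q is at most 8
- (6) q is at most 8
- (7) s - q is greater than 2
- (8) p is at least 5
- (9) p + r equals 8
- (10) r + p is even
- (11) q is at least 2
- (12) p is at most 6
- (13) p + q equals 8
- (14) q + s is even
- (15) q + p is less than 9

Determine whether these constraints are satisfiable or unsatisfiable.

Satisfiable

One satisfying assignment is p = 5, q = 3, r = 3, s = 7.
For the less obvious constraints — constraint 1: q - r = 0; constraint 3: r + p = 8 — and the others hold by inspection.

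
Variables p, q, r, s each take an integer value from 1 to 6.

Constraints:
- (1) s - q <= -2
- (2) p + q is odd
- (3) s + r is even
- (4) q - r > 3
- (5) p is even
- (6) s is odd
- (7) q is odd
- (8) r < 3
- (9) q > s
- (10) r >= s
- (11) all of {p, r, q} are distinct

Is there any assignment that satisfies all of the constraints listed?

One satisfying assignment is p = 6, q = 5, r = 1, s = 1.
For the less obvious constraints — constraint 1: s - q = -4; constraint 4: q - r = 4 — and the others hold by inspection.

Satisfiable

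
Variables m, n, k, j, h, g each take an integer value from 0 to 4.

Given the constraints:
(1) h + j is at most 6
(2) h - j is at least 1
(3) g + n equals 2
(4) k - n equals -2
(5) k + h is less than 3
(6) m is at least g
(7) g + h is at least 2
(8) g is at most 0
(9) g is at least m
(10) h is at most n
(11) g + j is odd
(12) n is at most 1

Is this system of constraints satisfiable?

Unsatisfiable

From constraint 8: g ≤ 0. From constraints 10 and 12: h ≤ n ≤ 1. Hence g + h ≤ 1. But constraint 7 requires g + h ≥ 2, and 2 > 1. Contradiction.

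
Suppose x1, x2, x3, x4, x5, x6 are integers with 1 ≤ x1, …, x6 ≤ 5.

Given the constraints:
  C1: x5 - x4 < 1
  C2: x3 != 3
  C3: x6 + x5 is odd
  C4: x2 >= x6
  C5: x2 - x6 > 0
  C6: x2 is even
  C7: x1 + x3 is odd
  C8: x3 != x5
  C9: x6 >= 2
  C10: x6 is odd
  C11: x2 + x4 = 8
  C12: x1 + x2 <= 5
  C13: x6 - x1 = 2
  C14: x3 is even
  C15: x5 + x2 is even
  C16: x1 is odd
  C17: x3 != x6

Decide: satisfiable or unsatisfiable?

Satisfiable

The assignment x1 = 1, x2 = 4, x3 = 2, x4 = 4, x5 = 4, x6 = 3 works:
  constraint 1 holds since x5 - x4 = 0.
  constraint 5 holds since x2 - x6 = 1.
  constraint 11 holds since x2 + x4 = 8.
The rest check out directly.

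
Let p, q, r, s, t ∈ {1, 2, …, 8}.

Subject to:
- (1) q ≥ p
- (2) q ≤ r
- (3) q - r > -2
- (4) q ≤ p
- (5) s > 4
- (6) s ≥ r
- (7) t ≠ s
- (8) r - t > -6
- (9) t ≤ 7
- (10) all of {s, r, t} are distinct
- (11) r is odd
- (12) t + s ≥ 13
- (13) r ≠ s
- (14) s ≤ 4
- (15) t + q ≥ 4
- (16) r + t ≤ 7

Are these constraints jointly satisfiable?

From constraint 9: t ≤ 7. From constraint 14: s ≤ 4. Hence t + s ≤ 11. But constraint 12 requires t + s ≥ 13, and 13 > 11. Contradiction.

Unsatisfiable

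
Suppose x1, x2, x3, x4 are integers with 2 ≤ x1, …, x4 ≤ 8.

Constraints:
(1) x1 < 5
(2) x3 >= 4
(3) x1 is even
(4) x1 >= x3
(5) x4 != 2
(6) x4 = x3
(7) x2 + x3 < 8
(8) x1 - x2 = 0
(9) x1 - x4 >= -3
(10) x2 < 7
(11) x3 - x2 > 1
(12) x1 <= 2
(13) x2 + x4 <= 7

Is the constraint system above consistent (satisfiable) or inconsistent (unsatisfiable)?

From constraints 2 and 4: x1 ≥ x3 and x3 ≥ 4, so x1 ≥ 4. From constraint 12: x1 ≤ 2. But 2 < 4, so no value of x1 works.

Unsatisfiable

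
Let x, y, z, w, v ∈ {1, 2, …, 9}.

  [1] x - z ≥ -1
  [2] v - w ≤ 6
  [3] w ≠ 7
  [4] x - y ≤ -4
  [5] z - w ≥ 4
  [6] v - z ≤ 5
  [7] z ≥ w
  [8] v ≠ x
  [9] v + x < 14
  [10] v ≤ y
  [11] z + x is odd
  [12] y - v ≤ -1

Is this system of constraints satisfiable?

Unsatisfiable

Constraints 1, 2, 4, 5, and 12 give w − v ≥ -6, v − y ≥ 1, y − x ≥ 4, x − z ≥ -1, z − w ≥ 4.
Adding all 5 inequalities: the left sides telescope to 0, and the right sides sum to (-6) + 1 + 4 + (-1) + 4 = 2. So 0 ≥ 2, which is false.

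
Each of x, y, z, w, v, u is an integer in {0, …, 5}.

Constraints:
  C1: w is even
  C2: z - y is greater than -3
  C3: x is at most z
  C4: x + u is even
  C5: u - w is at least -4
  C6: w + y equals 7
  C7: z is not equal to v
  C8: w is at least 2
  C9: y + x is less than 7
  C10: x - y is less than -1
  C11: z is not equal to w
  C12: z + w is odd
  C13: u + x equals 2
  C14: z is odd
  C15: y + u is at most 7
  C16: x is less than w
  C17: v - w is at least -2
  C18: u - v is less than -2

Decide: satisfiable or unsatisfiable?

Satisfiable

One satisfying assignment is x = 1, y = 3, z = 1, w = 4, v = 5, u = 1.
For the less obvious constraints — constraint 2: z - y = -2; constraint 5: u - w = -3; constraint 6: w + y = 7 — and the others hold by inspection.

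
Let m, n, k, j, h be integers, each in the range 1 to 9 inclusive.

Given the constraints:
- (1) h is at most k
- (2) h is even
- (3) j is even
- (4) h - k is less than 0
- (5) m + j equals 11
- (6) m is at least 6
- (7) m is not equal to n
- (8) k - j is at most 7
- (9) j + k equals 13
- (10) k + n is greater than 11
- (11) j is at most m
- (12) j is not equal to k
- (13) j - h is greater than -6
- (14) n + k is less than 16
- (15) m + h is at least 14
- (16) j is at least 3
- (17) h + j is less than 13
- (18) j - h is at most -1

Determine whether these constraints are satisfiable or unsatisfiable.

The assignment m = 7, n = 4, k = 9, j = 4, h = 8 works:
  constraint 4 holds since h - k = -1.
  constraint 5 holds since m + j = 11.
The rest check out directly.

Satisfiable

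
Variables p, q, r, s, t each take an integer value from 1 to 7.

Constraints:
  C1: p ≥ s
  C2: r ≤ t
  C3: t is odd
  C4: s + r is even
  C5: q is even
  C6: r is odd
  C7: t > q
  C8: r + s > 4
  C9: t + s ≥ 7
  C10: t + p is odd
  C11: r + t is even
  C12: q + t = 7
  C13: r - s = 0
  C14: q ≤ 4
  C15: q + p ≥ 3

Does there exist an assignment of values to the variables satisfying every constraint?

Satisfiable

The assignment p = 4, q = 2, r = 3, s = 3, t = 5 works:
  constraint 8 holds since r + s = 6.
  constraint 9 holds since t + s = 8.
  constraint 12 holds since q + t = 7.
The rest check out directly.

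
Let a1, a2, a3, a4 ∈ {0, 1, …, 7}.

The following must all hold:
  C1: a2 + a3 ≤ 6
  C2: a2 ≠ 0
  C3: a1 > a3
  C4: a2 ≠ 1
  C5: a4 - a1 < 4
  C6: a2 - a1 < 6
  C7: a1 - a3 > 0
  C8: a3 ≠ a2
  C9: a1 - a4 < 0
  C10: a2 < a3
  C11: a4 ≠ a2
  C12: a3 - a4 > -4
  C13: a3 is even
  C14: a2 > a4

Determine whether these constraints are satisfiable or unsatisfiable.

Constraints 3, 9, 10, and 14 give a4 < a2, a2 < a3, a3 < a1, a1 < a4. Chaining: a4 < a2 < a3 < a1 < a4, which forces a4 < a4 — impossible.

Unsatisfiable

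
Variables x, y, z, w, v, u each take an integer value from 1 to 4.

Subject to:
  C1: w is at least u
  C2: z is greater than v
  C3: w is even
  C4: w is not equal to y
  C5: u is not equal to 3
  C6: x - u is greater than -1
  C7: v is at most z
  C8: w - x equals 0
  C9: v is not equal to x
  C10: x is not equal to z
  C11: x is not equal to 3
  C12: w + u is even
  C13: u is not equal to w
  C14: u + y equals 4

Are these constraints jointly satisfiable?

One satisfying assignment is x = 4, y = 2, z = 2, w = 4, v = 1, u = 2.
For the less obvious constraints — constraint 6: x - u = 2; constraint 8: w - x = 0; constraint 14: u + y = 4 — and the others hold by inspection.

Satisfiable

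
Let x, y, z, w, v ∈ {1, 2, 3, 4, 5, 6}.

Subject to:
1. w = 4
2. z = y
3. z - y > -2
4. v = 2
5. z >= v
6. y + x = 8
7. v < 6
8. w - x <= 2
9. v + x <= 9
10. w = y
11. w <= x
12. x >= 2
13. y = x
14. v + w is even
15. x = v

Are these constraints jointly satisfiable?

Constraint 1 fixes w = 4 and constraint 4 fixes v = 2. Constraints 10, 13, and 15 give w = y = x = v, so w = v. But 4 ≠ 2 — contradiction.

Unsatisfiable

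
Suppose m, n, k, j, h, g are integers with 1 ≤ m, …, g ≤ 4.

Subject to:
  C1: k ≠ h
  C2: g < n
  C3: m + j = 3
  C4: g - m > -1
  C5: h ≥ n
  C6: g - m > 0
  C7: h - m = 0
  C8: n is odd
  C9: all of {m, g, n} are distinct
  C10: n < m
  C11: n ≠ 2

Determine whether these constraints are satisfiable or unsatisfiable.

Unsatisfiable

Constraints 2, 6, and 10 give m < g, g < n, n < m. Chaining: m < g < n < m, which forces m < m — impossible.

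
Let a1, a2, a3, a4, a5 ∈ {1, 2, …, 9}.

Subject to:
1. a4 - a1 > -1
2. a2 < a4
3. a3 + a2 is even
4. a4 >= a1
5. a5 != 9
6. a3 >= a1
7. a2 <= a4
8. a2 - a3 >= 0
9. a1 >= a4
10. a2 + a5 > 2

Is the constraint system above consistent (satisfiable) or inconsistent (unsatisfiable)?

Constraints 2, 6, 8, and 9 give a3 ≤ a2, a2 < a4, a4 ≤ a1, a1 ≤ a3. Chaining: a3 ≤ a2 < a4 ≤ a1 ≤ a3, which forces a3 < a3 — impossible.

Unsatisfiable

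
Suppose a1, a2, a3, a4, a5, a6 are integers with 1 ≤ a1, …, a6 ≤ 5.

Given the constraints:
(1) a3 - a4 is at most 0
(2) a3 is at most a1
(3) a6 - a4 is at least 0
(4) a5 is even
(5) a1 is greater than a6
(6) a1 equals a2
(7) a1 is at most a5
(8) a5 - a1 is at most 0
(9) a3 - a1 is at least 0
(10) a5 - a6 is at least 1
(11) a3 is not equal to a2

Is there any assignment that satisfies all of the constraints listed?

Constraints 1, 3, 8, 9, and 10 give a6 − a4 ≥ 0, a4 − a3 ≥ 0, a3 − a1 ≥ 0, a1 − a5 ≥ 0, a5 − a6 ≥ 1.
Adding all 5 inequalities: the left sides telescope to 0, and the right sides sum to 0 + 0 + 0 + 0 + 1 = 1. So 0 ≥ 1, which is false.

Unsatisfiable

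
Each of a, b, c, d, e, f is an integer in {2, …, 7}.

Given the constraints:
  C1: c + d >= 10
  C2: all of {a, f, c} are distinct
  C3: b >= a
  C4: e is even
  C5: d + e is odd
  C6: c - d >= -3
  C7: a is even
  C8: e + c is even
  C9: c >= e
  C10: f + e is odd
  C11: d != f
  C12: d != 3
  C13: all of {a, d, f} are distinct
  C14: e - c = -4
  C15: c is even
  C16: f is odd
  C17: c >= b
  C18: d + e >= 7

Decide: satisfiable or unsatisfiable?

One satisfying assignment is a = 4, b = 6, c = 6, d = 7, e = 2, f = 5.
For the less obvious constraints — constraint 1: c + d = 13; constraint 6: c - d = -1; constraint 14: e - c = -4 — and the others hold by inspection.

Satisfiable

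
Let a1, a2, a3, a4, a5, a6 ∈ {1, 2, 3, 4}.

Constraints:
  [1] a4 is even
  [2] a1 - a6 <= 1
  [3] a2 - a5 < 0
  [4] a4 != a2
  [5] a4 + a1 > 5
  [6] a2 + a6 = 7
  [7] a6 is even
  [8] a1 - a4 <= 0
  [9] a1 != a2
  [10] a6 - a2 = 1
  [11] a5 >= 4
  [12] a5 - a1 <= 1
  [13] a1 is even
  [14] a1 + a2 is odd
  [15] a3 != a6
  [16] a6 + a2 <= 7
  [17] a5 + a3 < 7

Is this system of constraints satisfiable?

Take a1 = 4, a2 = 3, a3 = 1, a4 = 4, a5 = 4, a6 = 4. Then constraint 2: a1 - a6 = 0; constraint 3: a2 - a5 = -1; constraint 5: a4 + a1 = 8, and every other listed constraint is also met.

Satisfiable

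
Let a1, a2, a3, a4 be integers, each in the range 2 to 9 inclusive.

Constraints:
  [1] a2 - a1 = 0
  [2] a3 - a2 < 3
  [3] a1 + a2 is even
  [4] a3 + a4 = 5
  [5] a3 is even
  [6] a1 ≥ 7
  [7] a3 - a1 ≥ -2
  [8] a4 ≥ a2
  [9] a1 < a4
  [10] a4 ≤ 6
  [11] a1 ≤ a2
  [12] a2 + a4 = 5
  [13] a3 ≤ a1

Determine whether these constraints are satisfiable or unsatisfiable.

From constraints 6 and 11: a2 ≥ a1 and a1 ≥ 7, so a2 ≥ 7. From constraints 8 and 10: a2 ≤ a4 and a4 ≤ 6, so a2 ≤ 6. But 6 < 7, so no value of a2 works.

Unsatisfiable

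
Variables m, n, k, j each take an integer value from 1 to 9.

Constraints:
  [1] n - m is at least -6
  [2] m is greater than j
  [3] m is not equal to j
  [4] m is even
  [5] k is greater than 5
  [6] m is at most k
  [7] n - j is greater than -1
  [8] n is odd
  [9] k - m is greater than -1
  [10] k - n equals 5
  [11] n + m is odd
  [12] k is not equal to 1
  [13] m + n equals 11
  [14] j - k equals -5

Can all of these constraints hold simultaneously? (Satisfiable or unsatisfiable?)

Satisfiable

Try m = 8, n = 3, k = 8, j = 3.
Check constraint 1: n - m = -5; constraint 7: n - j = 0. The remaining constraints are straightforward to verify.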